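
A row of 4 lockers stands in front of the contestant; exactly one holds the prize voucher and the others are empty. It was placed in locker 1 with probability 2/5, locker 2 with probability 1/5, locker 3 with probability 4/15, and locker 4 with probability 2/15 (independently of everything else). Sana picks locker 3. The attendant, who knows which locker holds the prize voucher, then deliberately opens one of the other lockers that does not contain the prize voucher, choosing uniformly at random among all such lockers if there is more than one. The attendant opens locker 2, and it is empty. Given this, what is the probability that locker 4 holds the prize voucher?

Apply Bayes' rule, conditioning on where the prize voucher actually is.
If it is in locker 1 (prior 2/5): the attendant has 2 equally likely choices, so probability 1/2; weight (2/5)·(1/2) = 1/5.
If it is in locker 2 (prior 1/5): the attendant opened locker 2, so this case is ruled out; weight (1/5)·0 = 0.
If it is in locker 3 (prior 4/15): the attendant has 3 equally likely choices, so probability 1/3; weight (4/15)·(1/3) = 4/45.
If it is in locker 4 (prior 2/15): the attendant has 2 equally likely choices, so probability 1/2; weight (2/15)·(1/2) = 1/15.
The weights sum to 16/45.
So P(the prize voucher in locker 4 | the attendant opened locker 2) = (1/15) / (16/45) = 3/16.

3/16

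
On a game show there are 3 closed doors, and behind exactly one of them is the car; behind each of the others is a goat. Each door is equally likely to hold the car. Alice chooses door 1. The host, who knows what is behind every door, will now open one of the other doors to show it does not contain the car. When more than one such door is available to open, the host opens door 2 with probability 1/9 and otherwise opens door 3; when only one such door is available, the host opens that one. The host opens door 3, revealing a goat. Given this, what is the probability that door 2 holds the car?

Condition on the true location of the car.
If it is behind door 1 (prior 1/3): door 2 is available but not opened, probability 8/9; weight (1/3)·(8/9) = 8/27.
If it is behind door 2 (prior 1/3): only door 3 is available, probability 1; weight (1/3)·1 = 1/3.
If it is behind door 3 (prior 1/3): the host opened door 3, so this case is ruled out; weight (1/3)·0 = 0.
The weights sum to 17/27.
So P(the car behind door 2 | the host opened door 3) = (1/3) / (17/27) = 9/17.

9/17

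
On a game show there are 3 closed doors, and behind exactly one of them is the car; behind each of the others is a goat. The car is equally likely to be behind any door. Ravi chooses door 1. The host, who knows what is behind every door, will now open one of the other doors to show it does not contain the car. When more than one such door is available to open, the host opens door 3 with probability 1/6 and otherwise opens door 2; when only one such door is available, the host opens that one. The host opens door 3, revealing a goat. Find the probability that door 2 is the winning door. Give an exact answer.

Apply Bayes' rule, conditioning on where the car actually is.
If it is behind door 1 (prior 1/3): door 3 is available, opened with probability 1/6; weight (1/3)·(1/6) = 1/18.
If it is behind door 2 (prior 1/3): only door 3 is available, probability 1; weight (1/3)·1 = 1/3.
If it is behind door 3 (prior 1/3): the host opened door 3, so this case is ruled out; weight (1/3)·0 = 0.
The weights sum to 7/18.
So P(the car behind door 2 | the host opened door 3) = (1/3) / (7/18) = 6/7.

6/7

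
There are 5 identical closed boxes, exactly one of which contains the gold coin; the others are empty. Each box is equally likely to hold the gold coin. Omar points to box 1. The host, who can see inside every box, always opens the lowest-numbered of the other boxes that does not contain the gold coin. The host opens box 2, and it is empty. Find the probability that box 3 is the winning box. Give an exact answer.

1/4

Apply Bayes' rule, conditioning on where the gold coin actually is.
If it is in any of boxes 1, 3, 4, and 5 (prior 1/5 each): box 2 is the lowest-numbered option available, probability 1; weight (1/5)·1 = 1/5 each.
If it is in box 2 (prior 1/5): the host opened box 2, so this case is ruled out; weight (1/5)·0 = 0.
The weights sum to 4/5.
So P(the gold coin in box 3 | the host opened box 2) = (1/5) / (4/5) = 1/4.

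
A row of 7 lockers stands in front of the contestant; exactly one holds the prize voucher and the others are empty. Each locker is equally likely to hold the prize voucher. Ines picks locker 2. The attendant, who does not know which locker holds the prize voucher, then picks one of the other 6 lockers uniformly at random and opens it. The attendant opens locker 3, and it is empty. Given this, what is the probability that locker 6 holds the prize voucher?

Because the attendant chose which locker to open without knowing where the prize voucher is, the choice is independent of the prize location. Learning that locker 3 does not hold the prize voucher simply rules out that one location and leaves the remaining 6 lockers still equally likely by symmetry.
So P(the prize voucher in locker 6) = 1/6.

1/6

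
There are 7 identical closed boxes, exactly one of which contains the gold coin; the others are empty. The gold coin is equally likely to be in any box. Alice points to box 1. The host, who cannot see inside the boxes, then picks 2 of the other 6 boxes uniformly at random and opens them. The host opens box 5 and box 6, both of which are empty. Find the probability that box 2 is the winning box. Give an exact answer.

1/5

Because the host chose which boxes to open without knowing where the gold coin is, the choice is independent of the prize location. Learning that none of the 2 opened boxes holds the gold coin simply rules out those 2 locations and leaves the remaining 5 boxes still equally likely by symmetry.
So P(the gold coin in box 2) = 1/5.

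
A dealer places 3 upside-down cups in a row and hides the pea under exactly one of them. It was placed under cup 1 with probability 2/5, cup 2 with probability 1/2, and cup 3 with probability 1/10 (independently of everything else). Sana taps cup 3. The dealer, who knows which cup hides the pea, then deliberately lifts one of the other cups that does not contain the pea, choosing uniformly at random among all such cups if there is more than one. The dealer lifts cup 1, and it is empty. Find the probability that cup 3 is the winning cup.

Condition on the true location of the pea.
If it is under cup 1 (prior 2/5): the dealer opened cup 1, so this case is ruled out; weight (2/5)·0 = 0.
If it is under cup 2 (prior 1/2): the dealer has no choice, probability 1; weight (1/2)·1 = 1/2.
If it is under cup 3 (prior 1/10): the dealer has 2 equally likely choices, so probability 1/2; weight (1/10)·(1/2) = 1/20.
The weights sum to 11/20.
So P(the pea under cup 3 | the dealer opened cup 1) = (1/20) / (11/20) = 1/11.

1/11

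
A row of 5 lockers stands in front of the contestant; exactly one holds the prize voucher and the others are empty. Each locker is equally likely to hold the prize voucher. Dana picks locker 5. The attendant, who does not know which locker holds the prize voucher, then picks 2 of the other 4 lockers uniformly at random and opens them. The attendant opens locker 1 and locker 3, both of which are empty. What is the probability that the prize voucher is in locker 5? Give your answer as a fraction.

1/3

Because the attendant chose which lockers to open without knowing where the prize voucher is, the choice is independent of the prize location. Learning that none of the 2 opened lockers holds the prize voucher simply rules out those 2 locations and leaves the remaining 3 lockers still equally likely by symmetry.
So P(the prize voucher in locker 5) = 1/3.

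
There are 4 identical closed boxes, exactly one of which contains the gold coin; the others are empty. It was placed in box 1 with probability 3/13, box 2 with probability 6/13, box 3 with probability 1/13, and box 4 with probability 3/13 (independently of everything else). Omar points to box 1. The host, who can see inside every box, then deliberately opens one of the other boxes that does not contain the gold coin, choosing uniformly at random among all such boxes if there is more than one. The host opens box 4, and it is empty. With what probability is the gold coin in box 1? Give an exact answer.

Condition on the true location of the gold coin.
If it is in box 1 (prior 3/13): the host has 3 equally likely choices, so probability 1/3; weight (3/13)·(1/3) = 1/13.
If it is in box 2 (prior 6/13): the host has 2 equally likely choices, so probability 1/2; weight (6/13)·(1/2) = 3/13.
If it is in box 3 (prior 1/13): the host has 2 equally likely choices, so probability 1/2; weight (1/13)·(1/2) = 1/26.
If it is in box 4 (prior 3/13): the host opened box 4, so this case is ruled out; weight (3/13)·0 = 0.
The weights sum to 9/26.
So P(the gold coin in box 1 | the host opened box 4) = (1/13) / (9/26) = 2/9.

2/9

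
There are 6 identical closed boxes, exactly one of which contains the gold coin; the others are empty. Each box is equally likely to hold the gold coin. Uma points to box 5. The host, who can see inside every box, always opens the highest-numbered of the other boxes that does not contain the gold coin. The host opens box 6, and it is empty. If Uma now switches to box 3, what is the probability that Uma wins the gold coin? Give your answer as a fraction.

1/5

Apply Bayes' rule, conditioning on where the gold coin actually is.
If it is in any of boxes 1, 2, 3, 4, and 5 (prior 1/6 each): box 6 is the highest-numbered option available, probability 1; weight (1/6)·1 = 1/6 each.
If it is in box 6 (prior 1/6): the host opened box 6, so this case is ruled out; weight (1/6)·0 = 0.
The weights sum to 5/6.
So P(the gold coin in box 3 | the host opened box 6) = (1/6) / (5/6) = 1/5.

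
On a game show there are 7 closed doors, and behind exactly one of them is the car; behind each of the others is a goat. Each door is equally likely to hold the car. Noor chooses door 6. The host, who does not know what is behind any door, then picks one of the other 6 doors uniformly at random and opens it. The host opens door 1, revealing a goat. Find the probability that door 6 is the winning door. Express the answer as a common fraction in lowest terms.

Because the host chose which door to open without knowing where the car is, the choice is independent of the prize location. Learning that door 1 does not hold the car simply rules out that one location and leaves the remaining 6 doors still equally likely by symmetry.
So P(the car behind door 6) = 1/6.

1/6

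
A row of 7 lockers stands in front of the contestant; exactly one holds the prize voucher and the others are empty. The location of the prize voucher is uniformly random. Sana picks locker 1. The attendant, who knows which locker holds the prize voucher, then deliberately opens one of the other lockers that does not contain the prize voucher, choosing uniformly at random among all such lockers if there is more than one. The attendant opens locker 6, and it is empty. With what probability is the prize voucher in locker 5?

Consider each possible location of the prize voucher in turn.
If it is in locker 1 (prior 1/7): the attendant has 6 equally likely choices, so probability 1/6; weight (1/7)·(1/6) = 1/42.
If it is in any of lockers 2, 3, 4, 5, and 7 (prior 1/7 each): the attendant has 5 equally likely choices, so probability 1/5; weight (1/7)·(1/5) = 1/35 each.
If it is in locker 6 (prior 1/7): the attendant opened locker 6, so this case is ruled out; weight (1/7)·0 = 0.
The weights sum to 1/6.
So P(the prize voucher in locker 5 | the attendant opened locker 6) = (1/35) / (1/6) = 6/35.

6/35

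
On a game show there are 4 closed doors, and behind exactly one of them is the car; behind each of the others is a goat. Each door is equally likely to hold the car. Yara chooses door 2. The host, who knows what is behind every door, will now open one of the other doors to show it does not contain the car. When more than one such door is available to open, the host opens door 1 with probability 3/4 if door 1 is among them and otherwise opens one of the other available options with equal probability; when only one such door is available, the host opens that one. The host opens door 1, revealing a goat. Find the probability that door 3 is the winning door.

1/3

Consider each possible location of the car in turn.
If it is behind door 1 (prior 1/4): the host opened door 1, so this case is ruled out; weight (1/4)·0 = 0.
If it is behind any of doors 2, 3, and 4 (prior 1/4 each): door 1 is available, opened with probability 3/4; weight (1/4)·(3/4) = 3/16 each.
The weights sum to 9/16.
So P(the car behind door 3 | the host opened door 1) = (3/16) / (9/16) = 1/3.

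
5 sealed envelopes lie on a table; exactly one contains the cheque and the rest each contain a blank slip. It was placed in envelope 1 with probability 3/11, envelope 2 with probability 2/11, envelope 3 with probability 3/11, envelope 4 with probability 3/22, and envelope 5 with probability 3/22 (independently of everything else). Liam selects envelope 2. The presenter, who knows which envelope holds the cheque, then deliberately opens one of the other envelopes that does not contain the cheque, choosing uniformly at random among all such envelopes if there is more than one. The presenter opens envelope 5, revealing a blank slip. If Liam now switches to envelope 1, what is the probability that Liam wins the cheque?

Consider each possible location of the cheque in turn.
If it is in either of envelopes 1 and 3 (prior 3/11 each): the presenter has 3 equally likely choices, so probability 1/3; weight (3/11)·(1/3) = 1/11 each.
If it is in envelope 2 (prior 2/11): the presenter has 4 equally likely choices, so probability 1/4; weight (2/11)·(1/4) = 1/22.
If it is in envelope 4 (prior 3/22): the presenter has 3 equally likely choices, so probability 1/3; weight (3/22)·(1/3) = 1/22.
If it is in envelope 5 (prior 3/22): the presenter opened envelope 5, so this case is ruled out; weight (3/22)·0 = 0.
The weights sum to 3/11.
So P(the cheque in envelope 1 | the presenter opened envelope 5) = (1/11) / (3/11) = 1/3.

1/3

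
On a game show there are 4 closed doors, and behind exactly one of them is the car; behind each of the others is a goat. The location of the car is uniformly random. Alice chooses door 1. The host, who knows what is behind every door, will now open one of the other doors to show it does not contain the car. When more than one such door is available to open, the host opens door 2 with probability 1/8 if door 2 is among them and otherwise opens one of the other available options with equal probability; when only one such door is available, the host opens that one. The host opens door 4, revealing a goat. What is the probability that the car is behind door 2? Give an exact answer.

Apply Bayes' rule, conditioning on where the car actually is.
If it is behind door 1 (prior 1/4): door 2 is available but not opened; door 4 gets probability (1 − 1/8)/2 = 7/16; weight (1/4)·(7/16) = 7/64.
If it is behind door 2 (prior 1/4): door 2 holds the prize so is unavailable; the host chooses uniformly among the 2 others, probability 1/2; weight (1/4)·(1/2) = 1/8.
If it is behind door 3 (prior 1/4): door 2 is available but not opened, probability 7/8; weight (1/4)·(7/8) = 7/32.
If it is behind door 4 (prior 1/4): the host opened door 4, so this case is ruled out; weight (1/4)·0 = 0.
The weights sum to 29/64.
So P(the car behind door 2 | the host opened door 4) = (1/8) / (29/64) = 8/29.

8/29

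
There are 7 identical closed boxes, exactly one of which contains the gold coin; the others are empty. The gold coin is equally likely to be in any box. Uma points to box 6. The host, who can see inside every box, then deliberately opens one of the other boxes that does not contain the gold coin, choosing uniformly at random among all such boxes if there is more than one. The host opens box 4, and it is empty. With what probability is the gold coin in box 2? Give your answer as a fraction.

6/35

Apply Bayes' rule, conditioning on where the gold coin actually is.
If it is in any of boxes 1, 2, 3, 5, and 7 (prior 1/7 each): the host has 5 equally likely choices, so probability 1/5; weight (1/7)·(1/5) = 1/35 each.
If it is in box 4 (prior 1/7): the host opened box 4, so this case is ruled out; weight (1/7)·0 = 0.
If it is in box 6 (prior 1/7): the host has 6 equally likely choices, so probability 1/6; weight (1/7)·(1/6) = 1/42.
The weights sum to 1/6.
So P(the gold coin in box 2 | the host opened box 4) = (1/35) / (1/6) = 6/35.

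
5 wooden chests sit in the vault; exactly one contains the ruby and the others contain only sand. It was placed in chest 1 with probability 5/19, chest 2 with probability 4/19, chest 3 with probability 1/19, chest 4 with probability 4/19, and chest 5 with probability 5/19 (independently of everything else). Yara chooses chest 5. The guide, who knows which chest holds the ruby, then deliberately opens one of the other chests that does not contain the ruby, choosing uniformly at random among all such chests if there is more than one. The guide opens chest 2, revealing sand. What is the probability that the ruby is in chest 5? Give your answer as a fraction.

Consider each possible location of the ruby in turn.
If it is in chest 1 (prior 5/19): the guide has 3 equally likely choices, so probability 1/3; weight (5/19)·(1/3) = 5/57.
If it is in chest 2 (prior 4/19): the guide opened chest 2, so this case is ruled out; weight (4/19)·0 = 0.
If it is in chest 3 (prior 1/19): the guide has 3 equally likely choices, so probability 1/3; weight (1/19)·(1/3) = 1/57.
If it is in chest 4 (prior 4/19): the guide has 3 equally likely choices, so probability 1/3; weight (4/19)·(1/3) = 4/57.
If it is in chest 5 (prior 5/19): the guide has 4 equally likely choices, so probability 1/4; weight (5/19)·(1/4) = 5/76.
The weights sum to 55/228.
So P(the ruby in chest 5 | the guide opened chest 2) = (5/76) / (55/228) = 3/11.

3/11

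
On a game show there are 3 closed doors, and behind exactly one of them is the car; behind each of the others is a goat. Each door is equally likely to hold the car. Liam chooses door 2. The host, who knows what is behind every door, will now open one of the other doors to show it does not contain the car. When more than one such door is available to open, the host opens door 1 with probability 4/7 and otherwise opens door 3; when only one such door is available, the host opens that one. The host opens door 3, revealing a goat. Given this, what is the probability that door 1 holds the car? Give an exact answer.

Consider each possible location of the car in turn.
If it is behind door 1 (prior 1/3): only door 3 is available, probability 1; weight (1/3)·1 = 1/3.
If it is behind door 2 (prior 1/3): door 1 is available but not opened, probability 3/7; weight (1/3)·(3/7) = 1/7.
If it is behind door 3 (prior 1/3): the host opened door 3, so this case is ruled out; weight (1/3)·0 = 0.
The weights sum to 10/21.
So P(the car behind door 1 | the host opened door 3) = (1/3) / (10/21) = 7/10.

7/10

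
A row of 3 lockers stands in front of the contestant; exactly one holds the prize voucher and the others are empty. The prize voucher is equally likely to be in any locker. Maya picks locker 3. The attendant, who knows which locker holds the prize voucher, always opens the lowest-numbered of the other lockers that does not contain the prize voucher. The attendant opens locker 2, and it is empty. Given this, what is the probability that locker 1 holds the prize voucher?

1

Condition on the true location of the prize voucher.
If it is in locker 1 (prior 1/3): locker 2 is the lowest-numbered option available, probability 1; weight (1/3)·1 = 1/3.
If it is in locker 2 (prior 1/3): the attendant opened locker 2, so this case is ruled out; weight (1/3)·0 = 0.
If it is in locker 3 (prior 1/3): the attendant would have opened locker 1 instead, probability 0; weight (1/3)·0 = 0.
The weights sum to 1/3.
So P(the prize voucher in locker 1 | the attendant opened locker 2) = (1/3) / (1/3) = 1.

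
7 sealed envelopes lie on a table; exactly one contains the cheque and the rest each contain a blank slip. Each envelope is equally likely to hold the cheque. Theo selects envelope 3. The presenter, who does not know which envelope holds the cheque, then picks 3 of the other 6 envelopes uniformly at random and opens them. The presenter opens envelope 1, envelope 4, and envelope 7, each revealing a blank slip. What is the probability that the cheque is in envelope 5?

1/4

Because the presenter chose which envelopes to open without knowing where the cheque is, the choice is independent of the prize location. Learning that none of the 3 opened envelopes holds the cheque simply rules out those 3 locations and leaves the remaining 4 envelopes still equally likely by symmetry.
So P(the cheque in envelope 5) = 1/4.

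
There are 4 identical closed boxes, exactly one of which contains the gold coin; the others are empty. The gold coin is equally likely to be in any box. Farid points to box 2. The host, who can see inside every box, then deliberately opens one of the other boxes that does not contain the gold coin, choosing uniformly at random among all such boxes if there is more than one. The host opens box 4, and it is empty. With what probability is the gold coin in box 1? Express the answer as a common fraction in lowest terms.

Condition on the true location of the gold coin.
If it is in either of boxes 1 and 3 (prior 1/4 each): the host has 2 equally likely choices, so probability 1/2; weight (1/4)·(1/2) = 1/8 each.
If it is in box 2 (prior 1/4): the host has 3 equally likely choices, so probability 1/3; weight (1/4)·(1/3) = 1/12.
If it is in box 4 (prior 1/4): the host opened box 4, so this case is ruled out; weight (1/4)·0 = 0.
The weights sum to 1/3.
So P(the gold coin in box 1 | the host opened box 4) = (1/8) / (1/3) = 3/8.

3/8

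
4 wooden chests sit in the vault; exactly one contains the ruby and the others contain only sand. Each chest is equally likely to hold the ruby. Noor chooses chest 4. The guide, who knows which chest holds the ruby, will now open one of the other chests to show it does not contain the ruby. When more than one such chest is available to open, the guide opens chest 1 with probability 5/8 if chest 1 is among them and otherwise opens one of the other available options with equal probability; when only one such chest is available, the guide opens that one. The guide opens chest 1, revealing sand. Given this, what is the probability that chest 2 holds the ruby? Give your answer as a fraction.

Consider each possible location of the ruby in turn.
If it is in chest 1 (prior 1/4): the guide opened chest 1, so this case is ruled out; weight (1/4)·0 = 0.
If it is in any of chests 2, 3, and 4 (prior 1/4 each): chest 1 is available, opened with probability 5/8; weight (1/4)·(5/8) = 5/32 each.
The weights sum to 15/32.
So P(the ruby in chest 2 | the guide opened chest 1) = (5/32) / (15/32) = 1/3.

1/3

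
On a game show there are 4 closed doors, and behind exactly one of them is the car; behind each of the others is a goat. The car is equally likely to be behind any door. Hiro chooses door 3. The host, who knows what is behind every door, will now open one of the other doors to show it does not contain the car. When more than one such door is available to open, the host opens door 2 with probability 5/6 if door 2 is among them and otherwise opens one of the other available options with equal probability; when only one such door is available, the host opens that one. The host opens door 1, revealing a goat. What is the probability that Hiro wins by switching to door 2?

Condition on the true location of the car.
If it is behind door 1 (prior 1/4): the host opened door 1, so this case is ruled out; weight (1/4)·0 = 0.
If it is behind door 2 (prior 1/4): door 2 holds the prize so is unavailable; the host chooses uniformly among the 2 others, probability 1/2; weight (1/4)·(1/2) = 1/8.
If it is behind door 3 (prior 1/4): door 2 is available but not opened; door 1 gets probability (1 − 5/6)/2 = 1/12; weight (1/4)·(1/12) = 1/48.
If it is behind door 4 (prior 1/4): door 2 is available but not opened, probability 1/6; weight (1/4)·(1/6) = 1/24.
The weights sum to 3/16.
So P(the car behind door 2 | the host opened door 1) = (1/8) / (3/16) = 2/3.

2/3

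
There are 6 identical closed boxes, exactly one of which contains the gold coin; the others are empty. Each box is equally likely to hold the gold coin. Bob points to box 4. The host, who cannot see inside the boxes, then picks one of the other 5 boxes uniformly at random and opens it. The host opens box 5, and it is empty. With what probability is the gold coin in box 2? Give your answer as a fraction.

1/5

Consider each possible location of the gold coin in turn.
If it is in any of boxes 1, 2, 3, 4, and 6 (prior 1/6 each): the host picks box 5 with probability 1/5 regardless, and it is not the prize; weight (1/6)·(1/5) = 1/30 each.
If it is in box 5 (prior 1/6): the host opened box 5, so this case is ruled out; weight (1/6)·0 = 0.
The weights sum to 1/6.
So P(the gold coin in box 2 | the host opened box 5) = (1/30) / (1/6) = 1/5.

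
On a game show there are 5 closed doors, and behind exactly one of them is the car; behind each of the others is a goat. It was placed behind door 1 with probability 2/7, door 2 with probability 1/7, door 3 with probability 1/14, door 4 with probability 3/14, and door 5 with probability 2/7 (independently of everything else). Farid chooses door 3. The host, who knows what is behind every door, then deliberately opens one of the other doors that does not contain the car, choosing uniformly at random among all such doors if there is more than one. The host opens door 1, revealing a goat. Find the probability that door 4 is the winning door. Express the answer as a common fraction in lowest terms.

4/13

Consider each possible location of the car in turn.
If it is behind door 1 (prior 2/7): the host opened door 1, so this case is ruled out; weight (2/7)·0 = 0.
If it is behind door 2 (prior 1/7): the host has 3 equally likely choices, so probability 1/3; weight (1/7)·(1/3) = 1/21.
If it is behind door 3 (prior 1/14): the host has 4 equally likely choices, so probability 1/4; weight (1/14)·(1/4) = 1/56.
If it is behind door 4 (prior 3/14): the host has 3 equally likely choices, so probability 1/3; weight (3/14)·(1/3) = 1/14.
If it is behind door 5 (prior 2/7): the host has 3 equally likely choices, so probability 1/3; weight (2/7)·(1/3) = 2/21.
The weights sum to 13/56.
So P(the car behind door 4 | the host opened door 1) = (1/14) / (13/56) = 4/13.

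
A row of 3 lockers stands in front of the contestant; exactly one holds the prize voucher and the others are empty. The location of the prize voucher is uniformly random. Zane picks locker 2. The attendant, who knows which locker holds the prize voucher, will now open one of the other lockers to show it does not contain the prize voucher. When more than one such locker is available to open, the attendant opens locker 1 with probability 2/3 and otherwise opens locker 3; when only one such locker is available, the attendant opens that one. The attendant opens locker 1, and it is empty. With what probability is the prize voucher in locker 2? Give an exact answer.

2/5

Consider each possible location of the prize voucher in turn.
If it is in locker 1 (prior 1/3): the attendant opened locker 1, so this case is ruled out; weight (1/3)·0 = 0.
If it is in locker 2 (prior 1/3): locker 1 is available, opened with probability 2/3; weight (1/3)·(2/3) = 2/9.
If it is in locker 3 (prior 1/3): only locker 1 is available, probability 1; weight (1/3)·1 = 1/3.
The weights sum to 5/9.
So P(the prize voucher in locker 2 | the attendant opened locker 1) = (2/9) / (5/9) = 2/5.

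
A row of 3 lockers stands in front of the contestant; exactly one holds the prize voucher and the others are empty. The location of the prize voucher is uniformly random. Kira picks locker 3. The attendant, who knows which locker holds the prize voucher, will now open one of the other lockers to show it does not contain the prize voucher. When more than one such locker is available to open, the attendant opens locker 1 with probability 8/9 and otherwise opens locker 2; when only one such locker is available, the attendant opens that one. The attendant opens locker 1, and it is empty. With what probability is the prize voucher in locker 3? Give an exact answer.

8/17

Apply Bayes' rule, conditioning on where the prize voucher actually is.
If it is in locker 1 (prior 1/3): the attendant opened locker 1, so this case is ruled out; weight (1/3)·0 = 0.
If it is in locker 2 (prior 1/3): only locker 1 is available, probability 1; weight (1/3)·1 = 1/3.
If it is in locker 3 (prior 1/3): locker 1 is available, opened with probability 8/9; weight (1/3)·(8/9) = 8/27.
The weights sum to 17/27.
So P(the prize voucher in locker 3 | the attendant opened locker 1) = (8/27) / (17/27) = 8/17.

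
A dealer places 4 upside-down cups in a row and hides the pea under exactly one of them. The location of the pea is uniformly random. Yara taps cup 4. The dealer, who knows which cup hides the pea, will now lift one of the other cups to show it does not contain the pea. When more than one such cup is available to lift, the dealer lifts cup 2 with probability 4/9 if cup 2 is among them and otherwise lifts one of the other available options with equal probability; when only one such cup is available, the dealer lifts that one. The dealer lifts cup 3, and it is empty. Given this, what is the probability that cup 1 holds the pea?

Apply Bayes' rule, conditioning on where the pea actually is.
If it is under cup 1 (prior 1/4): cup 2 is available but not opened, probability 5/9; weight (1/4)·(5/9) = 5/36.
If it is under cup 2 (prior 1/4): cup 2 holds the prize so is unavailable; the dealer chooses uniformly among the 2 others, probability 1/2; weight (1/4)·(1/2) = 1/8.
If it is under cup 3 (prior 1/4): the dealer opened cup 3, so this case is ruled out; weight (1/4)·0 = 0.
If it is under cup 4 (prior 1/4): cup 2 is available but not opened; cup 3 gets probability (1 − 4/9)/2 = 5/18; weight (1/4)·(5/18) = 5/72.
The weights sum to 1/3.
So P(the pea under cup 1 | the dealer opened cup 3) = (5/36) / (1/3) = 5/12.

5/12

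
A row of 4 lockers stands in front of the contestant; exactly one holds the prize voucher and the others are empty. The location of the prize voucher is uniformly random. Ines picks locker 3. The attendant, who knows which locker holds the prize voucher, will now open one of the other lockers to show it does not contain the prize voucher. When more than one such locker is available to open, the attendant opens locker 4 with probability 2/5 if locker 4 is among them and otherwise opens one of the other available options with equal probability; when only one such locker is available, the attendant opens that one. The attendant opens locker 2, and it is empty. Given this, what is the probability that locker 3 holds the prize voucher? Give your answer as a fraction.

Condition on the true location of the prize voucher.
If it is in locker 1 (prior 1/4): locker 4 is available but not opened, probability 3/5; weight (1/4)·(3/5) = 3/20.
If it is in locker 2 (prior 1/4): the attendant opened locker 2, so this case is ruled out; weight (1/4)·0 = 0.
If it is in locker 3 (prior 1/4): locker 4 is available but not opened; locker 2 gets probability (1 − 2/5)/2 = 3/10; weight (1/4)·(3/10) = 3/40.
If it is in locker 4 (prior 1/4): locker 4 holds the prize so is unavailable; the attendant chooses uniformly among the 2 others, probability 1/2; weight (1/4)·(1/2) = 1/8.
The weights sum to 7/20.
So P(the prize voucher in locker 3 | the attendant opened locker 2) = (3/40) / (7/20) = 3/14.

3/14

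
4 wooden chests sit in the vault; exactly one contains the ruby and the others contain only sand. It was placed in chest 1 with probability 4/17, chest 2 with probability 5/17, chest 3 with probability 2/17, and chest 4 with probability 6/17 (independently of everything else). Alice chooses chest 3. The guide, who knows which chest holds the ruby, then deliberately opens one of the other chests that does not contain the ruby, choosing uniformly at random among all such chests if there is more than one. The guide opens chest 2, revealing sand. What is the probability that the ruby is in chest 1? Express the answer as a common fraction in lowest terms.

Condition on the true location of the ruby.
If it is in chest 1 (prior 4/17): the guide has 2 equally likely choices, so probability 1/2; weight (4/17)·(1/2) = 2/17.
If it is in chest 2 (prior 5/17): the guide opened chest 2, so this case is ruled out; weight (5/17)·0 = 0.
If it is in chest 3 (prior 2/17): the guide has 3 equally likely choices, so probability 1/3; weight (2/17)·(1/3) = 2/51.
If it is in chest 4 (prior 6/17): the guide has 2 equally likely choices, so probability 1/2; weight (6/17)·(1/2) = 3/17.
The weights sum to 1/3.
So P(the ruby in chest 1 | the guide opened chest 2) = (2/17) / (1/3) = 6/17.

6/17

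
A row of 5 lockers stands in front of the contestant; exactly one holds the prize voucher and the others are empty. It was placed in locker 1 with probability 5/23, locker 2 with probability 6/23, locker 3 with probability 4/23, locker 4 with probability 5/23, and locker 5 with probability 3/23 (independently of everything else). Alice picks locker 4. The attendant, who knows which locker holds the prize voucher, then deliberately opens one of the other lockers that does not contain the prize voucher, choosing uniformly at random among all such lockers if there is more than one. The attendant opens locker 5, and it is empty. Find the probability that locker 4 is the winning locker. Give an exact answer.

1/5

Apply Bayes' rule, conditioning on where the prize voucher actually is.
If it is in locker 1 (prior 5/23): the attendant has 3 equally likely choices, so probability 1/3; weight (5/23)·(1/3) = 5/69.
If it is in locker 2 (prior 6/23): the attendant has 3 equally likely choices, so probability 1/3; weight (6/23)·(1/3) = 2/23.
If it is in locker 3 (prior 4/23): the attendant has 3 equally likely choices, so probability 1/3; weight (4/23)·(1/3) = 4/69.
If it is in locker 4 (prior 5/23): the attendant has 4 equally likely choices, so probability 1/4; weight (5/23)·(1/4) = 5/92.
If it is in locker 5 (prior 3/23): the attendant opened locker 5, so this case is ruled out; weight (3/23)·0 = 0.
The weights sum to 25/92.
So P(the prize voucher in locker 4 | the attendant opened locker 5) = (5/92) / (25/92) = 1/5.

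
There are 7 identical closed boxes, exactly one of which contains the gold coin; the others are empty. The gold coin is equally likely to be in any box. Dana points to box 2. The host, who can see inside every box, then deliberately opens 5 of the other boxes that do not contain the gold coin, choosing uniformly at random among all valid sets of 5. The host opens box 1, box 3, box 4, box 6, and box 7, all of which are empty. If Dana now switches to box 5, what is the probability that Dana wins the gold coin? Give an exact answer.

Apply Bayes' rule, conditioning on where the gold coin actually is.
If it is in any of boxes 1, 3, 4, 6, and 7 (prior 1/7 each): that box was opened and seen not to hold the prize — ruled out; weight (1/7)·0 = 0 each.
If it is in box 2 (prior 1/7): the host has 6 equally likely choices, so probability 1/6; weight (1/7)·(1/6) = 1/42.
If it is in box 5 (prior 1/7): the host has no choice, probability 1; weight (1/7)·1 = 1/7.
The weights sum to 1/6.
So P(the gold coin in box 5 | the host opened box 1, box 3, box 4, box 6, and box 7) = (1/7) / (1/6) = 6/7.

6/7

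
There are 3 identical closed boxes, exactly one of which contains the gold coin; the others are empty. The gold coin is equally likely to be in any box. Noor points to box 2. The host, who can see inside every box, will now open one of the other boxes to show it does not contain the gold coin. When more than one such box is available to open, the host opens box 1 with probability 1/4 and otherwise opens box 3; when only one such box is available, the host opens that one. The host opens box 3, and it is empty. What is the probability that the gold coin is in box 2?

3/7

Apply Bayes' rule, conditioning on where the gold coin actually is.
If it is in box 1 (prior 1/3): only box 3 is available, probability 1; weight (1/3)·1 = 1/3.
If it is in box 2 (prior 1/3): box 1 is available but not opened, probability 3/4; weight (1/3)·(3/4) = 1/4.
If it is in box 3 (prior 1/3): the host opened box 3, so this case is ruled out; weight (1/3)·0 = 0.
The weights sum to 7/12.
So P(the gold coin in box 2 | the host opened box 3) = (1/4) / (7/12) = 3/7.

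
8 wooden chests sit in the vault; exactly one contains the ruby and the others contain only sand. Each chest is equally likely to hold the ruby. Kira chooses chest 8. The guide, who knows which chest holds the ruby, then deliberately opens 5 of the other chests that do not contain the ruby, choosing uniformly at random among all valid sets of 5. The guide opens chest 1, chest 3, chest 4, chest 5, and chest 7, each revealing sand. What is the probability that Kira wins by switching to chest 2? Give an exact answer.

7/16

Consider each possible location of the ruby in turn.
If it is in any of chests 1, 3, 4, 5, and 7 (prior 1/8 each): that chest was opened and seen not to hold the prize — ruled out; weight (1/8)·0 = 0 each.
If it is in either of chests 2 and 6 (prior 1/8 each): the guide has 6 equally likely choices, so probability 1/6; weight (1/8)·(1/6) = 1/48 each.
If it is in chest 8 (prior 1/8): the guide has 21 equally likely choices, so probability 1/21; weight (1/8)·(1/21) = 1/168.
The weights sum to 1/21.
So P(the ruby in chest 2 | the guide opened chest 1, chest 3, chest 4, chest 5, and chest 7) = (1/48) / (1/21) = 7/16.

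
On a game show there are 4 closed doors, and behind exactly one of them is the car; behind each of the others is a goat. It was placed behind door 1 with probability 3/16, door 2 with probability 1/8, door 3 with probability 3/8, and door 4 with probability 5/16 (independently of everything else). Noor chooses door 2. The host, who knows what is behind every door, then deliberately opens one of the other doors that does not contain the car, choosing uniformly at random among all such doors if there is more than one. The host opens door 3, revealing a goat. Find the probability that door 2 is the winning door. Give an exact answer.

1/7

Condition on the true location of the car.
If it is behind door 1 (prior 3/16): the host has 2 equally likely choices, so probability 1/2; weight (3/16)·(1/2) = 3/32.
If it is behind door 2 (prior 1/8): the host has 3 equally likely choices, so probability 1/3; weight (1/8)·(1/3) = 1/24.
If it is behind door 3 (prior 3/8): the host opened door 3, so this case is ruled out; weight (3/8)·0 = 0.
If it is behind door 4 (prior 5/16): the host has 2 equally likely choices, so probability 1/2; weight (5/16)·(1/2) = 5/32.
The weights sum to 7/24.
So P(the car behind door 2 | the host opened door 3) = (1/24) / (7/24) = 1/7.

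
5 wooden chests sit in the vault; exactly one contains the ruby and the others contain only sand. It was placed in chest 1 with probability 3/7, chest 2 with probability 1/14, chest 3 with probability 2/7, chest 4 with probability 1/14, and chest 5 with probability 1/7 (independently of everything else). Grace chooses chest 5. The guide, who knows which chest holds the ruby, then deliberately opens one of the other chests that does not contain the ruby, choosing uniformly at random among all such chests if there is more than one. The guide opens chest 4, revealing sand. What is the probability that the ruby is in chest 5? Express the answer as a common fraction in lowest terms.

Apply Bayes' rule, conditioning on where the ruby actually is.
If it is in chest 1 (prior 3/7): the guide has 3 equally likely choices, so probability 1/3; weight (3/7)·(1/3) = 1/7.
If it is in chest 2 (prior 1/14): the guide has 3 equally likely choices, so probability 1/3; weight (1/14)·(1/3) = 1/42.
If it is in chest 3 (prior 2/7): the guide has 3 equally likely choices, so probability 1/3; weight (2/7)·(1/3) = 2/21.
If it is in chest 4 (prior 1/14): the guide opened chest 4, so this case is ruled out; weight (1/14)·0 = 0.
If it is in chest 5 (prior 1/7): the guide has 4 equally likely choices, so probability 1/4; weight (1/7)·(1/4) = 1/28.
The weights sum to 25/84.
So P(the ruby in chest 5 | the guide opened chest 4) = (1/28) / (25/84) = 3/25.

3/25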